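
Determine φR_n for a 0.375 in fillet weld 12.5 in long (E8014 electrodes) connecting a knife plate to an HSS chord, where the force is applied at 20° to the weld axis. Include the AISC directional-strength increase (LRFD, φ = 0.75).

φR_n ≈ 131 kip

E80XX → F_EXX = 80 ksi.
t_e = 0.707 × 0.375 = 0.2651 in; A_we = 0.2651 × 12.5 = 3.314 in².
Directional factor: 1.0 + 0.5 sin^1.5(20°) = 1.1.
F_nw = 0.6 × 80 × 1.1 = 52.8 ksi.
φR_n = 0.75 × 52.8 × 3.314 = 131.2 kip.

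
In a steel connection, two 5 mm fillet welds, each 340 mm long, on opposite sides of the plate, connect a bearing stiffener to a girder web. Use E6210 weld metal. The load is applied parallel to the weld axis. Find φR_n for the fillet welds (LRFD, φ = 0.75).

φR_n ≈ 671 kN

E62XX → F_EXX = 620 MPa.
Effective throat t_e = 0.707 × 5 = 3.535 mm.
Total length L = 680 mm; A_we = 3.535 × 680 = 2404 mm².
F_nw = 0.6 F_EXX = 0.6 × 620 = 372 MPa.
φR_n = 0.75 × 372 × 2404 × 10⁻³ = 670.7 kN.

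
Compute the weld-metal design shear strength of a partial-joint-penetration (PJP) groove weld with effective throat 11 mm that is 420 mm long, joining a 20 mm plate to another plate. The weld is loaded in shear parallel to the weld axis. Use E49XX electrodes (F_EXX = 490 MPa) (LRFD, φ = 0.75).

φR_n ≈ 1020 kN

Effective throat (given) t_e = 11 mm.
A_we = 11 × 420 = 4620 mm².
F_nw = 0.6 F_EXX = 294 MPa.
φR_n = 0.75 × 294 × 4620 × 10⁻³ = 1019 kN.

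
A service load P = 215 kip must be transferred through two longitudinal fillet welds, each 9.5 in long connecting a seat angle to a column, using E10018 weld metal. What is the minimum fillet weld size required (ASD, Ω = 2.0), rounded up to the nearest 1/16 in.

w = 9/16 in

E100XX → F_EXX = 100 ksi.
Total weld length L = 19 in.
Required throat t_e = P × Ω / (0.6 F_EXX × L) = 215 × 2.0 / (0.6 × 100 × 19) = 0.3772 in.
Required leg w = t_e / 0.707 = 0.5335 in → use 9/16 in.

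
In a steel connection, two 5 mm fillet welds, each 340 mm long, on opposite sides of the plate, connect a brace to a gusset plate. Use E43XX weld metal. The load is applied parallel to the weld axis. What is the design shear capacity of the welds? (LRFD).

E43XX → F_EXX = 430 MPa.
Effective throat t_e = 0.707 × 5 = 3.535 mm.
Total length L = 680 mm; A_we = 3.535 × 680 = 2404 mm².
F_nw = 0.6 F_EXX = 0.6 × 430 = 258 MPa.
φR_n = 0.75 × 258 × 2404 × 10⁻³ = 465.1 kN.

φR_n ≈ 465 kN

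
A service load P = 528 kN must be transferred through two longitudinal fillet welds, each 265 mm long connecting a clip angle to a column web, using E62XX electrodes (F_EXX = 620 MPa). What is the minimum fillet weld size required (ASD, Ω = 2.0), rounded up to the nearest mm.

Total weld length L = 530 mm.
Required throat t_e = P × Ω / (0.6 F_EXX × L) = 528 × 2.0 / (0.6 × 620 × 530 × 10⁻³) = 5.356 mm.
Required leg w = t_e / 0.707 = 7.576 mm → use 8 mm.

w = 8 mm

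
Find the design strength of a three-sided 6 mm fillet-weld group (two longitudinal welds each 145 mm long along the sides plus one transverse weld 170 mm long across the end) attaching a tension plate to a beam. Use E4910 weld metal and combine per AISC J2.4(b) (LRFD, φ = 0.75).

φR_n ≈ 469 kN

E49XX → F_EXX = 490 MPa.
t_e = 0.707 × 6 = 4.242 mm.
R_nwl = 0.6 × 490 × 4.242 × 290 × 10⁻³ = 361.7 kN (longitudinal, 2 welds).
R_nwt = 0.6 × 490 × 4.242 × 170 × 10⁻³ = 212 kN (transverse, base value).
(i) R_nwl + R_nwt = 573.7 kN; (ii) 0.85 R_nwl + 1.5 R_nwt = 625.4 kN.
R_n = max = 625.4 kN [governs: (ii)]; φR_n = 469.1 kN.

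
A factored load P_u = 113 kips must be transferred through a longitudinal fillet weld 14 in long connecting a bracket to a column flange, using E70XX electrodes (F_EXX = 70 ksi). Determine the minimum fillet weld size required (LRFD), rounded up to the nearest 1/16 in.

w = 3/8 in

Total weld length L = 14 in.
Required throat t_e = P_u / (φ × 0.6 F_EXX × L) = 113 / (0.75 × 0.6 × 70 × 14) = 0.2562 in.
Required leg w = t_e / 0.707 = 0.3624 in → use 3/8 in.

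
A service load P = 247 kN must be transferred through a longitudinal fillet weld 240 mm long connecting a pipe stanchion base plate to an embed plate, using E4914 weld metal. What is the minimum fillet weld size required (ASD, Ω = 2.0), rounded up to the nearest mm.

w = 10 mm

E49XX → F_EXX = 490 MPa.
Total weld length L = 240 mm.
Required throat t_e = P × Ω / (0.6 F_EXX × L) = 247 × 2.0 / (0.6 × 490 × 240 × 10⁻³) = 7.001 mm.
Required leg w = t_e / 0.707 = 9.903 mm → use 10 mm.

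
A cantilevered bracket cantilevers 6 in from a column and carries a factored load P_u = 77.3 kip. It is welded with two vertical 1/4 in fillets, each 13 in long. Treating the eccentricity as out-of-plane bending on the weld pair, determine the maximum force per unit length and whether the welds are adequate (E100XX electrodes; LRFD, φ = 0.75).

E100XX → F_EXX = 100 ksi.
L_w = 2 × 13 = 26 in; section modulus (unit throat) S = 2 × L²/6 = 56.33 in².
Direct shear f_v = P/L_w = 77.3/26 = 2.973 kip/in.
Moment M = P × e = 77.3 × 6 = 463.8 kip·in; bending f_b = M/S = 8.233 kip/in.
f_max = √(f_v² + f_b²) = √(2.973² + 8.233²) = 8.753 kip/in.
φr_n = 0.75 × 0.6 × 100 × (0.707 × 0.25) = 7.954 kip/in → NOT adequate.

f_max ≈ 8.75 kip/in; NOT adequate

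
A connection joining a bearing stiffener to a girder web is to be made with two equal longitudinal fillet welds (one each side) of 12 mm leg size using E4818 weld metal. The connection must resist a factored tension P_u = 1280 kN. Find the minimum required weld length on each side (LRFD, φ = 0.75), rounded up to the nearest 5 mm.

E48XX → F_EXX = 480 MPa.
Throat t_e = 0.707 × 12 = 8.484 mm.
φr_n = 0.75 × 0.6 × 480 × 8.484 × 10⁻³ = 1.833 kN/mm.
L_req = P_u / φr_n = 1280 / 1.833 = 698.5 mm total.
Per side: 698.5 / 2 = 349.2 mm.
Round up → use L = 350 mm on each side.

L = 350 mm on each side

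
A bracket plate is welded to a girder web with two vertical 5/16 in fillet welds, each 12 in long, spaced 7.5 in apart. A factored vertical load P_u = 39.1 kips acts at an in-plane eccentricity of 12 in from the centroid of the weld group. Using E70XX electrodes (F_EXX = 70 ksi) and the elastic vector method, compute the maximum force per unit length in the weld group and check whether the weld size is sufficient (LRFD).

f_max ≈ 6.32 kip/in; adequate

Total weld length L_w = 24 in. Treat welds as unit-width lines.
Polar moment about centroid: J = 2[d³/12 + d(b/2)²] = 2[12³/12 + 12×3.75²] = 625.5 in³.
Direct shear f_v = P/L_w = 39.1 / 24 = 1.629 kip/in (vertical).
Torsion M = P·e = 39.1 × 12 = 469.2 kip·in.
Critical point at (x, y) = (3.75, 6) from centroid. f_tx = M·y/J = 4.501 kip/in; f_ty = M·x/J = 2.813 kip/in.
Resultant f_max = √[f_tx² + (f_v + f_ty)²] = √[4.501² + (1.629 + 2.813)²] = 6.324 kip/in.
Capacity per unit length: φr_n = 0.75 × 0.6 × 70 × (0.707 × 0.3125) = 6.96 kip/in.
6.324 ≤ 6.96 → adequate.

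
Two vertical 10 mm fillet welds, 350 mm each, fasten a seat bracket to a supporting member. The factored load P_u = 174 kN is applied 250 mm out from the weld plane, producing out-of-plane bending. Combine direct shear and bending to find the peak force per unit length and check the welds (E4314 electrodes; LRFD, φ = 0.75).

E43XX → F_EXX = 430 MPa.
L_w = 2 × 350 = 700 mm; section modulus (unit throat) S = 2 × L²/6 = 40830 mm².
Direct shear f_v = P/L_w = 174×10³/700 = 248.6 N/mm.
Moment M = P × e = 174×10³ × 250 = 43500000 N·mm; bending f_b = M/S = 1065 N/mm.
f_max = √(f_v² + f_b²) = √(248.6² + 1065²) = 1094 N/mm.
φr_n = 0.75 × 0.6 × 430 × (0.707 × 10) = 1368 N/mm → adequate.

f_max ≈ 1090 N/mm; adequate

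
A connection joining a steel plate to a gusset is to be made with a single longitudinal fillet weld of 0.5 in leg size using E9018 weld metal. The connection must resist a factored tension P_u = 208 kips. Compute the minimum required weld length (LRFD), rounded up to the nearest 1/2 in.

E90XX → F_EXX = 90 ksi.
Throat t_e = 0.707 × 0.5 = 0.3535 in.
φr_n = 0.75 × 0.6 × 90 × 0.3535 = 14.32 kips/in.
L_req = P_u / φr_n = 208 / 14.32 = 14.53 in total.
Round up → use L = 15 in.

L = 15 in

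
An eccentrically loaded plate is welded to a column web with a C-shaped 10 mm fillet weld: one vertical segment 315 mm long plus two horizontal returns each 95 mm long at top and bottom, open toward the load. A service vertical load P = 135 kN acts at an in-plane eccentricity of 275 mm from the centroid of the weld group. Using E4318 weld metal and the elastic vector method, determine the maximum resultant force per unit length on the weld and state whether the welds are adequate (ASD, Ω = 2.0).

f_max ≈ 990 N/mm; NOT adequate

E43XX → F_EXX = 430 MPa.
Total weld length L_w = 505 mm. Treat welds as unit-width lines.
Centroid: x̄ = 2×95×47.5 / 505 = 17.87 mm from the vertical weld.
Polar moment about centroid: J = I_x + I_y = [315³/12 + 2×95×157.5²] + [315×17.87² + 2(95³/12 + 95×29.63²)] = 7728000 mm³.
Direct shear f_v = P/L_w = 135×10³ / 505 = 267.3 N/mm (vertical).
Torsion M = P·e = 135×10³ × 275 = 37125000 N·mm.
Critical point at (x, y) = (77.13, 157.5) from centroid. f_tx = M·y/J = 756.6 N/mm; f_ty = M·x/J = 370.5 N/mm.
Resultant f_max = √[f_tx² + (f_v + f_ty)²] = √[756.6² + (267.3 + 370.5)²] = 989.6 N/mm.
Capacity per unit length: r_n/Ω = (1/2.0) × 0.6 × 430 × (0.707 × 10) = 912 N/mm.
989.6 > 912 → NOT adequate.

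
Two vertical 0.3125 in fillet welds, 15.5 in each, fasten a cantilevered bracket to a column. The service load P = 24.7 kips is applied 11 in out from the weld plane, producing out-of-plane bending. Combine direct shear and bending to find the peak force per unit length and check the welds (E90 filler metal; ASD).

E90XX → F_EXX = 90 ksi.
L_w = 2 × 15.5 = 31 in; section modulus (unit throat) S = 2 × L²/6 = 80.08 in².
Direct shear f_v = P/L_w = 24.7/31 = 0.7968 kip/in.
Moment M = P × e = 24.7 × 11 = 271.7 kip·in; bending f_b = M/S = 3.393 kip/in.
f_max = √(f_v² + f_b²) = √(0.7968² + 3.393²) = 3.485 kip/in.
r_n/Ω = (1/2.0) × 0.6 × 90 × (0.707 × 0.3125) = 5.965 kip/in → adequate.

f_max ≈ 3.49 kip/in; adequate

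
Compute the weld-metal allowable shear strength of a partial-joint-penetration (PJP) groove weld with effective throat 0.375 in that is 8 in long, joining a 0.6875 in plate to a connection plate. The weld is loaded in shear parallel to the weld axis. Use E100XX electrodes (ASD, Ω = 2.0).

E100XX → F_EXX = 100 ksi.
Effective throat (given) t_e = 0.375 in.
A_we = 0.375 × 8 = 3 in².
F_nw = 0.6 F_EXX = 60 ksi.
R_n/Ω = (60 × 3) / 2.0 = 90 kips.

R_n/Ω ≈ 90 kips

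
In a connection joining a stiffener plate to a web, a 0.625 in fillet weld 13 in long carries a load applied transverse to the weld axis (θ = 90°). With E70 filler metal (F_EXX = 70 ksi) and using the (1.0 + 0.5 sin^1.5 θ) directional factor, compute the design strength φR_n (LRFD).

t_e = 0.707 × 0.625 = 0.4419 in; A_we = 0.4419 × 13 = 5.744 in².
Directional factor: 1.0 + 0.5 sin^1.5(90°) = 1.5.
F_nw = 0.6 × 70 × 1.5 = 63 ksi.
φR_n = 0.75 × 63 × 5.744 = 271.4 kips.

φR_n ≈ 271 kips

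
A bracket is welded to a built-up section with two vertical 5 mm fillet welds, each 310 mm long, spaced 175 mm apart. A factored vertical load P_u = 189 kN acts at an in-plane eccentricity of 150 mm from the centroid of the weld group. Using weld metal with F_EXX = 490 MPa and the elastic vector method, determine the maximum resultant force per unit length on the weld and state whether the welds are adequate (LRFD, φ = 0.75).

Total weld length L_w = 620 mm. Treat welds as unit-width lines.
Polar moment about centroid: J = 2[d³/12 + d(b/2)²] = 2[310³/12 + 310×87.5²] = 9712000 mm³.
Direct shear f_v = P/L_w = 189×10³ / 620 = 304.8 N/mm (vertical).
Torsion M = P·e = 189×10³ × 150 = 28350000 N·mm.
Critical point at (x, y) = (87.5, 155) from centroid. f_tx = M·y/J = 452.5 N/mm; f_ty = M·x/J = 255.4 N/mm.
Resultant f_max = √[f_tx² + (f_v + f_ty)²] = √[452.5² + (304.8 + 255.4)²] = 720.1 N/mm.
Capacity per unit length: φr_n = 0.75 × 0.6 × 490 × (0.707 × 5) = 779.5 N/mm.
720.1 ≤ 779.5 → adequate.

f_max ≈ 720 N/mm; adequate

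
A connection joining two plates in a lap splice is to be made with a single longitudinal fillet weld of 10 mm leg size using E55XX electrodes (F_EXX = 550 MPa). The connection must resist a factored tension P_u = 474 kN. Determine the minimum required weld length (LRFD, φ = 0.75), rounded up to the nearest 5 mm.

L = 275 mm

Throat t_e = 0.707 × 10 = 7.07 mm.
φr_n = 0.75 × 0.6 × 550 × 7.07 × 10⁻³ = 1.75 kN/mm.
L_req = P_u / φr_n = 474 / 1.75 = 270.9 mm total.
Round up → use L = 275 mm.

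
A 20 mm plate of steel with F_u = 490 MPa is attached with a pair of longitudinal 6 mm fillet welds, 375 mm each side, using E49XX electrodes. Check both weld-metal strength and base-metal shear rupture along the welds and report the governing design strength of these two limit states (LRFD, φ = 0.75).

E49XX → F_EXX = 490 MPa.
t_e = 0.707 × 6 = 4.242 mm; L = 750 mm.
Weld metal: φR_n = 0.75 × 0.6 × 490 × 4.242 × 750 × 10⁻³ = 701.5 kN.
Base metal (shear rupture): φR_n = 0.75 × 0.6 × 490 × 20 × 750 × 10⁻³ = 3308 kN.
Governing: weld metal.

φR_n ≈ 702 kN (weld metal governs)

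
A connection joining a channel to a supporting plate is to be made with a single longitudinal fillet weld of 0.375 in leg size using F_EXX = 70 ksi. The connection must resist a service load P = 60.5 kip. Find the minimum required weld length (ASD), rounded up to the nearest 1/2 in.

L = 11 in

Throat t_e = 0.707 × 0.375 = 0.2651 in.
r_n/Ω = (0.6 × 70 × 0.2651) / 2.0 = 5.568 kip/in.
L_req = P / (r_n/Ω) = 60.5 / 5.568 = 10.87 in total.
Round up → use L = 11 in.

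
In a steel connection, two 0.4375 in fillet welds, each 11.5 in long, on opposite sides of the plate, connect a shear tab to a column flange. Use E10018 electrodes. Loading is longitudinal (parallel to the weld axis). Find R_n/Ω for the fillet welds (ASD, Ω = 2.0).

R_n/Ω ≈ 213 kip

E100XX → F_EXX = 100 ksi.
Effective throat t_e = 0.707 × 0.4375 = 0.3093 in.
Total length L = 23 in; A_we = 0.3093 × 23 = 7.114 in².
F_nw = 0.6 F_EXX = 0.6 × 100 = 60 ksi.
R_n = 60 × 7.114 = 426.9 kip; R_n/Ω = 426.9/2.0 = 213.4 kip.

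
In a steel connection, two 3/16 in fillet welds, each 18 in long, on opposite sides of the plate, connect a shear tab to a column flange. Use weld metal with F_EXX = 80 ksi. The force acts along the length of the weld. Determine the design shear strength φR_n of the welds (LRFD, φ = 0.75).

Effective throat t_e = 0.707 × 0.1875 = 0.1326 in.
Total length L = 36 in; A_we = 0.1326 × 36 = 4.772 in².
F_nw = 0.6 F_EXX = 0.6 × 80 = 48 ksi.
φR_n = 0.75 × 48 × 4.772 = 171.8 kips.

φR_n ≈ 172 kips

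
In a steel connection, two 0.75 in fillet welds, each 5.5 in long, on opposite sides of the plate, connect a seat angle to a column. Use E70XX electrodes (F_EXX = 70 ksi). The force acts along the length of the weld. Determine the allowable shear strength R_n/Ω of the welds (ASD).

R_n/Ω ≈ 122 kip

Effective throat t_e = 0.707 × 0.75 = 0.5302 in.
Total length L = 11 in; A_we = 0.5302 × 11 = 5.833 in².
F_nw = 0.6 F_EXX = 0.6 × 70 = 42 ksi.
R_n = 42 × 5.833 = 245 kip; R_n/Ω = 245/2.0 = 122.5 kip.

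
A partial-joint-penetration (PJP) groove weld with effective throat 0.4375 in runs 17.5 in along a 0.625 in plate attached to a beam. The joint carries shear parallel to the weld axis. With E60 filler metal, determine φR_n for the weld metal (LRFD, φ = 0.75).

φR_n ≈ 207 kip

E60XX → F_EXX = 60 ksi.
Effective throat (given) t_e = 0.4375 in.
A_we = 0.4375 × 17.5 = 7.656 in².
F_nw = 0.6 F_EXX = 36 ksi.
φR_n = 0.75 × 36 × 7.656 = 206.7 kip.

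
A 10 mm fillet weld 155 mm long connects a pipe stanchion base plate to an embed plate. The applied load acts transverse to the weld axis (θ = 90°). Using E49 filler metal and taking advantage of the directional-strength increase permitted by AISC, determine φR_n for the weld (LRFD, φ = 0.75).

E49XX → F_EXX = 490 MPa.
t_e = 0.707 × 10 = 7.07 mm; A_we = 7.07 × 155 = 1096 mm².
Directional factor: 1.0 + 0.5 sin^1.5(90°) = 1.5.
F_nw = 0.6 × 490 × 1.5 = 441 MPa.
φR_n = 0.75 × 441 × 1096 × 10⁻³ = 362.5 kN.

φR_n ≈ 362 kN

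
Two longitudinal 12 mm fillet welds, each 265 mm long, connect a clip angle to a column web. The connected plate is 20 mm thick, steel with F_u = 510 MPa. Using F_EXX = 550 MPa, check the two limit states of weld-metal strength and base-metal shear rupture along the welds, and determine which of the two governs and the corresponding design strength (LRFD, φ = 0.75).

φR_n ≈ 1110 kN (weld metal governs)

t_e = 0.707 × 12 = 8.484 mm; L = 530 mm.
Weld metal: φR_n = 0.75 × 0.6 × 550 × 8.484 × 530 × 10⁻³ = 1113 kN.
Base metal (shear rupture): φR_n = 0.75 × 0.6 × 510 × 20 × 530 × 10⁻³ = 2433 kN.
Governing: weld metal.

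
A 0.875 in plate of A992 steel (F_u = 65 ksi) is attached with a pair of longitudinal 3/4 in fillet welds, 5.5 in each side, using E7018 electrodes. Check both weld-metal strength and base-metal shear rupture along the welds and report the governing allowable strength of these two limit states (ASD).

E70XX → F_EXX = 70 ksi.
t_e = 0.707 × 0.75 = 0.5302 in; L = 11 in.
Weld metal: R_n/Ω = (1/2.0) × 0.6 × 70 × 0.5302 × 11 = 122.5 kip.
Base metal (shear rupture): R_n/Ω = (1/2.0) × 0.6 × 65 × 0.875 × 11 = 187.7 kip.
Governing: weld metal.

R_n/Ω ≈ 122 kip (weld metal governs)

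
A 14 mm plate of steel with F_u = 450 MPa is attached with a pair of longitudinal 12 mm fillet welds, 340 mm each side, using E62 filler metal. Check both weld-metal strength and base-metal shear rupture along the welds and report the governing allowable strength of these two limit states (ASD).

R_n/Ω ≈ 1070 kN (weld metal governs)

E62XX → F_EXX = 620 MPa.
t_e = 0.707 × 12 = 8.484 mm; L = 680 mm.
Weld metal: R_n/Ω = (1/2.0) × 0.6 × 620 × 8.484 × 680 × 10⁻³ = 1073 kN.
Base metal (shear rupture): R_n/Ω = (1/2.0) × 0.6 × 450 × 14 × 680 × 10⁻³ = 1285 kN.
Governing: weld metal.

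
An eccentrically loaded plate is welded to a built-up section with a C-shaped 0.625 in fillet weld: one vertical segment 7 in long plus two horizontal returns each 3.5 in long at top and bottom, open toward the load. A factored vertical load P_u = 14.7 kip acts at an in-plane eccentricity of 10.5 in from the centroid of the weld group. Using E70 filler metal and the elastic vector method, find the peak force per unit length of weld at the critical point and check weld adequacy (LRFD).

f_max ≈ 5.8 kip/in; adequate

E70XX → F_EXX = 70 ksi.
Total weld length L_w = 14 in. Treat welds as unit-width lines.
Centroid: x̄ = 2×3.5×1.75 / 14 = 0.875 in from the vertical weld.
Polar moment about centroid: J = I_x + I_y = [7³/12 + 2×3.5×3.5²] + [7×0.875² + 2(3.5³/12 + 3.5×0.875²)] = 132.2 in³.
Direct shear f_v = P/L_w = 14.7 / 14 = 1.05 kip/in (vertical).
Torsion M = P·e = 14.7 × 10.5 = 154.35 kip·in.
Critical point at (x, y) = (2.625, 3.5) from centroid. f_tx = M·y/J = 4.086 kip/in; f_ty = M·x/J = 3.065 kip/in.
Resultant f_max = √[f_tx² + (f_v + f_ty)²] = √[4.086² + (1.05 + 3.065)²] = 5.799 kip/in.
Capacity per unit length: φr_n = 0.75 × 0.6 × 70 × (0.707 × 0.625) = 13.92 kip/in.
5.799 ≤ 13.92 → adequate.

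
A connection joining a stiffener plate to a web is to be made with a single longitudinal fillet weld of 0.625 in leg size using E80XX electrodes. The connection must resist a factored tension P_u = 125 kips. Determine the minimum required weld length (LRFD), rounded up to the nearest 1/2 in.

E80XX → F_EXX = 80 ksi.
Throat t_e = 0.707 × 0.625 = 0.4419 in.
φr_n = 0.75 × 0.6 × 80 × 0.4419 = 15.91 kips/in.
L_req = P_u / φr_n = 125 / 15.91 = 7.858 in total.
Round up → use L = 8 in.

L = 8 in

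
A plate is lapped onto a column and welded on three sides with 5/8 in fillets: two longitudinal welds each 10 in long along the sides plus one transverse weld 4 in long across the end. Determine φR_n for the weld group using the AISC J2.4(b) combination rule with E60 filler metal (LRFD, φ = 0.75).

φR_n ≈ 286 kips

E60XX → F_EXX = 60 ksi.
t_e = 0.707 × 0.625 = 0.4419 in.
R_nwl = 0.6 × 60 × 0.4419 × 20 = 318.1 kips (longitudinal, 2 welds).
R_nwt = 0.6 × 60 × 0.4419 × 4 = 63.63 kips (transverse, base value).
(i) R_nwl + R_nwt = 381.8 kips; (ii) 0.85 R_nwl + 1.5 R_nwt = 365.9 kips.
R_n = max = 381.8 kips [governs: (i)]; φR_n = 286.3 kips.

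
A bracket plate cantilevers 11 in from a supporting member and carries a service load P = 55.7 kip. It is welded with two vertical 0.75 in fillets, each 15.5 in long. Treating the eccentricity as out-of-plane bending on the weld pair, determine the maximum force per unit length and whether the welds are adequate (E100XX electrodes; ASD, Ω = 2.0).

E100XX → F_EXX = 100 ksi.
L_w = 2 × 15.5 = 31 in; section modulus (unit throat) S = 2 × L²/6 = 80.08 in².
Direct shear f_v = P/L_w = 55.7/31 = 1.797 kip/in.
Moment M = P × e = 55.7 × 11 = 612.7 kip·in; bending f_b = M/S = 7.651 kip/in.
f_max = √(f_v² + f_b²) = √(1.797² + 7.651²) = 7.859 kip/in.
r_n/Ω = (1/2.0) × 0.6 × 100 × (0.707 × 0.75) = 15.91 kip/in → adequate.

f_max ≈ 7.86 kip/in; adequate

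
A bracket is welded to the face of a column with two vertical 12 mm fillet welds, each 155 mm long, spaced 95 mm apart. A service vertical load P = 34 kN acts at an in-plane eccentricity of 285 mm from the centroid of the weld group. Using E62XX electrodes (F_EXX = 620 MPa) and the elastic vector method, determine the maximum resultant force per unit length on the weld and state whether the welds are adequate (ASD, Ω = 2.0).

Total weld length L_w = 310 mm. Treat welds as unit-width lines.
Polar moment about centroid: J = 2[d³/12 + d(b/2)²] = 2[155³/12 + 155×47.5²] = 1320000 mm³.
Direct shear f_v = P/L_w = 34×10³ / 310 = 109.7 N/mm (vertical).
Torsion M = P·e = 34×10³ × 285 = 9690000 N·mm.
Critical point at (x, y) = (47.5, 77.5) from centroid. f_tx = M·y/J = 568.9 N/mm; f_ty = M·x/J = 348.7 N/mm.
Resultant f_max = √[f_tx² + (f_v + f_ty)²] = √[568.9² + (109.7 + 348.7)²] = 730.6 N/mm.
Capacity per unit length: r_n/Ω = (1/2.0) × 0.6 × 620 × (0.707 × 12) = 1578 N/mm.
730.6 ≤ 1578 → adequate.

f_max ≈ 731 N/mm; adequate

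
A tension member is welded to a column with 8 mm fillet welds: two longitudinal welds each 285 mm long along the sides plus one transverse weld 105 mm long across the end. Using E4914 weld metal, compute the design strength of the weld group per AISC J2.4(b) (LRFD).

E49XX → F_EXX = 490 MPa.
t_e = 0.707 × 8 = 5.656 mm.
R_nwl = 0.6 × 490 × 5.656 × 570 × 10⁻³ = 947.8 kN (longitudinal, 2 welds).
R_nwt = 0.6 × 490 × 5.656 × 105 × 10⁻³ = 174.6 kN (transverse, base value).
(i) R_nwl + R_nwt = 1122 kN; (ii) 0.85 R_nwl + 1.5 R_nwt = 1068 kN.
R_n = max = 1122 kN [governs: (i)]; φR_n = 841.8 kN.

φR_n ≈ 842 kN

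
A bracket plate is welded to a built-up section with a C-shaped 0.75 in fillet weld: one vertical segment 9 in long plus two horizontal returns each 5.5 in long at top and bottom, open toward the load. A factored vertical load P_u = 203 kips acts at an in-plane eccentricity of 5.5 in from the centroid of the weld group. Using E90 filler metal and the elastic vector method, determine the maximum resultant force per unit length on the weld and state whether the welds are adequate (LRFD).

E90XX → F_EXX = 90 ksi.
Total weld length L_w = 20 in. Treat welds as unit-width lines.
Centroid: x̄ = 2×5.5×2.75 / 20 = 1.512 in from the vertical weld.
Polar moment about centroid: J = I_x + I_y = [9³/12 + 2×5.5×4.5²] + [9×1.512² + 2(5.5³/12 + 5.5×1.238²)] = 348.7 in³.
Direct shear f_v = P/L_w = 203 / 20 = 10.15 kip/in (vertical).
Torsion M = P·e = 203 × 5.5 = 1116.5 kip·in.
Critical point at (x, y) = (3.987, 4.5) from centroid. f_tx = M·y/J = 14.41 kip/in; f_ty = M·x/J = 12.77 kip/in.
Resultant f_max = √[f_tx² + (f_v + f_ty)²] = √[14.41² + (10.15 + 12.77)²] = 27.07 kip/in.
Capacity per unit length: φr_n = 0.75 × 0.6 × 90 × (0.707 × 0.75) = 21.48 kip/in.
27.07 > 21.48 → NOT adequate.

f_max ≈ 27.1 kip/in; NOT adequate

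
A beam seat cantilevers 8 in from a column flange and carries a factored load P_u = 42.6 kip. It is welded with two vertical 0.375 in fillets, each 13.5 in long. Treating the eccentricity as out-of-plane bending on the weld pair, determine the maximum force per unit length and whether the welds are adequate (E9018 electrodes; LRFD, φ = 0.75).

E90XX → F_EXX = 90 ksi.
L_w = 2 × 13.5 = 27 in; section modulus (unit throat) S = 2 × L²/6 = 60.75 in².
Direct shear f_v = P/L_w = 42.6/27 = 1.578 kip/in.
Moment M = P × e = 42.6 × 8 = 340.8 kip·in; bending f_b = M/S = 5.61 kip/in.
f_max = √(f_v² + f_b²) = √(1.578² + 5.61²) = 5.828 kip/in.
φr_n = 0.75 × 0.6 × 90 × (0.707 × 0.375) = 10.74 kip/in → adequate.

f_max ≈ 5.83 kip/in; adequate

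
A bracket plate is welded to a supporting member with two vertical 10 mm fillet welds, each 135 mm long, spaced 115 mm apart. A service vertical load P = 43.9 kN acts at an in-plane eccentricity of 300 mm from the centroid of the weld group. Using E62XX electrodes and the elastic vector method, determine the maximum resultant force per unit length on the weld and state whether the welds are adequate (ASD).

E62XX → F_EXX = 620 MPa.
Total weld length L_w = 270 mm. Treat welds as unit-width lines.
Polar moment about centroid: J = 2[d³/12 + d(b/2)²] = 2[135³/12 + 135×57.5²] = 1303000 mm³.
Direct shear f_v = P/L_w = 43.9×10³ / 270 = 162.6 N/mm (vertical).
Torsion M = P·e = 43.9×10³ × 300 = 13170000 N·mm.
Critical point at (x, y) = (57.5, 67.5) from centroid. f_tx = M·y/J = 682.4 N/mm; f_ty = M·x/J = 581.3 N/mm.
Resultant f_max = √[f_tx² + (f_v + f_ty)²] = √[682.4² + (162.6 + 581.3)²] = 1009 N/mm.
Capacity per unit length: r_n/Ω = (1/2.0) × 0.6 × 620 × (0.707 × 10) = 1315 N/mm.
1009 ≤ 1315 → adequate.

f_max ≈ 1010 N/mm; adequate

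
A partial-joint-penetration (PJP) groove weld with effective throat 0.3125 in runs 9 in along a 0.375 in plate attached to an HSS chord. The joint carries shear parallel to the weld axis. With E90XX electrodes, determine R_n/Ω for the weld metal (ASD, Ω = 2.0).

R_n/Ω ≈ 75.9 kip

E90XX → F_EXX = 90 ksi.
Effective throat (given) t_e = 0.3125 in.
A_we = 0.3125 × 9 = 2.812 in².
F_nw = 0.6 F_EXX = 54 ksi.
R_n/Ω = (54 × 2.812) / 2.0 = 75.94 kip.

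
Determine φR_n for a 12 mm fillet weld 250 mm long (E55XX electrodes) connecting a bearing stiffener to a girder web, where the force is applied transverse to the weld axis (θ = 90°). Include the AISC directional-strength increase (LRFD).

E55XX → F_EXX = 550 MPa.
t_e = 0.707 × 12 = 8.484 mm; A_we = 8.484 × 250 = 2121 mm².
Directional factor: 1.0 + 0.5 sin^1.5(90°) = 1.5.
F_nw = 0.6 × 550 × 1.5 = 495 MPa.
φR_n = 0.75 × 495 × 2121 × 10⁻³ = 787.4 kN.

φR_n ≈ 787 kN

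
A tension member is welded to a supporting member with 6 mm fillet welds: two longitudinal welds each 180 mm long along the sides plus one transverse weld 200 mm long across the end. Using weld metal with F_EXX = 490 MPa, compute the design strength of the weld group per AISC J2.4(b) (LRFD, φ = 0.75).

t_e = 0.707 × 6 = 4.242 mm.
R_nwl = 0.6 × 490 × 4.242 × 360 × 10⁻³ = 449 kN (longitudinal, 2 welds).
R_nwt = 0.6 × 490 × 4.242 × 200 × 10⁻³ = 249.4 kN (transverse, base value).
(i) R_nwl + R_nwt = 698.4 kN; (ii) 0.85 R_nwl + 1.5 R_nwt = 755.8 kN.
R_n = max = 755.8 kN [governs: (ii)]; φR_n = 566.8 kN.

φR_n ≈ 567 kN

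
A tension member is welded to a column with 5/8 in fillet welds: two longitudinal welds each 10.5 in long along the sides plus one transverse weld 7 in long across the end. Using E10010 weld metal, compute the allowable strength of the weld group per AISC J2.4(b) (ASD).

R_n/Ω ≈ 376 kips

E100XX → F_EXX = 100 ksi.
t_e = 0.707 × 0.625 = 0.4419 in.
R_nwl = 0.6 × 100 × 0.4419 × 21 = 556.8 kips (longitudinal, 2 welds).
R_nwt = 0.6 × 100 × 0.4419 × 7 = 185.6 kips (transverse, base value).
(i) R_nwl + R_nwt = 742.3 kips; (ii) 0.85 R_nwl + 1.5 R_nwt = 751.6 kips.
R_n = max = 751.6 kips [governs: (ii)]; R_n/Ω = 375.8 kips.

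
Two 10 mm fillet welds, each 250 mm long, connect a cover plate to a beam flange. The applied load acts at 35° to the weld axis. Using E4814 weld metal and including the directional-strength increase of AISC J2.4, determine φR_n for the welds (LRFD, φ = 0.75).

E48XX → F_EXX = 480 MPa.
t_e = 0.707 × 10 = 7.07 mm; A_we = 7.07 × 500 = 3535 mm².
Directional factor: 1.0 + 0.5 sin^1.5(35°) = 1.217.
F_nw = 0.6 × 480 × 1.217 = 350.6 MPa.
φR_n = 0.75 × 350.6 × 3535 × 10⁻³ = 929.4 kN.

φR_n ≈ 929 kN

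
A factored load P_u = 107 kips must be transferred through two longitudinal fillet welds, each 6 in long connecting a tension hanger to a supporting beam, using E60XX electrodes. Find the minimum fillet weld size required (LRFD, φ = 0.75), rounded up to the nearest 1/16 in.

E60XX → F_EXX = 60 ksi.
Total weld length L = 12 in.
Required throat t_e = P_u / (φ × 0.6 F_EXX × L) = 107 / (0.75 × 0.6 × 60 × 12) = 0.3302 in.
Required leg w = t_e / 0.707 = 0.4671 in → use 1/2 in.

w = 1/2 in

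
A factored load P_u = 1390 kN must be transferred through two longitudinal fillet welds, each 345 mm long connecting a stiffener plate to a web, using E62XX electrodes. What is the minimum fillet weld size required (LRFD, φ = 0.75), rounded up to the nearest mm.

w = 11 mm

E62XX → F_EXX = 620 MPa.
Total weld length L = 690 mm.
Required throat t_e = P_u / (φ × 0.6 F_EXX × L) = 1390 / (0.75 × 0.6 × 620 × 690 × 10⁻³) = 7.22 mm.
Required leg w = t_e / 0.707 = 10.21 mm → use 11 mm.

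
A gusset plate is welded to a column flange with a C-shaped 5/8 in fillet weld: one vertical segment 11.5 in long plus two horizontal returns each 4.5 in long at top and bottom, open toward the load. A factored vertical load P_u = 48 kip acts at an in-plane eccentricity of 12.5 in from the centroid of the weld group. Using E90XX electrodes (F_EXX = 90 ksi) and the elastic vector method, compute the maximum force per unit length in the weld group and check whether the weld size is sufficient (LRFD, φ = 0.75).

Total weld length L_w = 20.5 in. Treat welds as unit-width lines.
Centroid: x̄ = 2×4.5×2.25 / 20.5 = 0.9878 in from the vertical weld.
Polar moment about centroid: J = I_x + I_y = [11.5³/12 + 2×4.5×5.75²] + [11.5×0.9878² + 2(4.5³/12 + 4.5×1.262²)] = 465 in³.
Direct shear f_v = P/L_w = 48 / 20.5 = 2.341 kip/in (vertical).
Torsion M = P·e = 48 × 12.5 = 600 kip·in.
Critical point at (x, y) = (3.512, 5.75) from centroid. f_tx = M·y/J = 7.419 kip/in; f_ty = M·x/J = 4.531 kip/in.
Resultant f_max = √[f_tx² + (f_v + f_ty)²] = √[7.419² + (2.341 + 4.531)²] = 10.11 kip/in.
Capacity per unit length: φr_n = 0.75 × 0.6 × 90 × (0.707 × 0.625) = 17.9 kip/in.
10.11 ≤ 17.9 → adequate.

f_max ≈ 10.1 kip/in; adequate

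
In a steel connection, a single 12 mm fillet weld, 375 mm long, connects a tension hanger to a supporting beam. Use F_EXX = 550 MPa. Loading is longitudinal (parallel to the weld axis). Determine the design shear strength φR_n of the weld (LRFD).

φR_n ≈ 787 kN

Effective throat t_e = 0.707 × 12 = 8.484 mm.
Total length L = 375 mm; A_we = 8.484 × 375 = 3182 mm².
F_nw = 0.6 F_EXX = 0.6 × 550 = 330 MPa.
φR_n = 0.75 × 330 × 3182 × 10⁻³ = 787.4 kN.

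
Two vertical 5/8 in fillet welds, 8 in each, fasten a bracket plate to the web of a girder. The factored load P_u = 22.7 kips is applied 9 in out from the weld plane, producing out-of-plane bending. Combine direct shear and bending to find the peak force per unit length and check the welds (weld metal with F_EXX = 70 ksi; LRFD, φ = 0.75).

L_w = 2 × 8 = 16 in; section modulus (unit throat) S = 2 × L²/6 = 21.33 in².
Direct shear f_v = P/L_w = 22.7/16 = 1.419 kip/in.
Moment M = P × e = 22.7 × 9 = 204.3 kip·in; bending f_b = M/S = 9.577 kip/in.
f_max = √(f_v² + f_b²) = √(1.419² + 9.577²) = 9.681 kip/in.
φr_n = 0.75 × 0.6 × 70 × (0.707 × 0.625) = 13.92 kip/in → adequate.

f_max ≈ 9.68 kip/in; adequate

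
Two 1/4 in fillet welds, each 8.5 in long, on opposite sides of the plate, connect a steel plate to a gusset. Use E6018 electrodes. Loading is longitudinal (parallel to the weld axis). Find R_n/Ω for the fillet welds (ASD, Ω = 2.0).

R_n/Ω ≈ 54.1 kip

E60XX → F_EXX = 60 ksi.
Effective throat t_e = 0.707 × 0.25 = 0.1767 in.
Total length L = 17 in; A_we = 0.1767 × 17 = 3.005 in².
F_nw = 0.6 F_EXX = 0.6 × 60 = 36 ksi.
R_n = 36 × 3.005 = 108.2 kip; R_n/Ω = 108.2/2.0 = 54.09 kip.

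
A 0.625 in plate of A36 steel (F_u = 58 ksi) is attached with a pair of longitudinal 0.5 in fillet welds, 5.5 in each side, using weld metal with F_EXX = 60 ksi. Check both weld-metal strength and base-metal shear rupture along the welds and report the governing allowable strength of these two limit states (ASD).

t_e = 0.707 × 0.5 = 0.3535 in; L = 11 in.
Weld metal: R_n/Ω = (1/2.0) × 0.6 × 60 × 0.3535 × 11 = 69.99 kip.
Base metal (shear rupture): R_n/Ω = (1/2.0) × 0.6 × 58 × 0.625 × 11 = 119.6 kip.
Governing: weld metal.

R_n/Ω ≈ 70 kip (weld metal governs)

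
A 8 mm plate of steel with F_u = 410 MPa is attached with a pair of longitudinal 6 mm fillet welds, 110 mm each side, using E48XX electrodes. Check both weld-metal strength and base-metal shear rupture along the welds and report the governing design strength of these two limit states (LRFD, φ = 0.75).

φR_n ≈ 202 kN (weld metal governs)

E48XX → F_EXX = 480 MPa.
t_e = 0.707 × 6 = 4.242 mm; L = 220 mm.
Weld metal: φR_n = 0.75 × 0.6 × 480 × 4.242 × 220 × 10⁻³ = 201.6 kN.
Base metal (shear rupture): φR_n = 0.75 × 0.6 × 410 × 8 × 220 × 10⁻³ = 324.7 kN.
Governing: weld metal.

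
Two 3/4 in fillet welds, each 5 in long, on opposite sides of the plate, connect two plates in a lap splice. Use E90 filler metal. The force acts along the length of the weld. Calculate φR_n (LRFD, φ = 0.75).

E90XX → F_EXX = 90 ksi.
Effective throat t_e = 0.707 × 0.75 = 0.5302 in.
Total length L = 10 in; A_we = 0.5302 × 10 = 5.303 in².
F_nw = 0.6 F_EXX = 0.6 × 90 = 54 ksi.
φR_n = 0.75 × 54 × 5.303 = 214.8 kips.

φR_n ≈ 215 kips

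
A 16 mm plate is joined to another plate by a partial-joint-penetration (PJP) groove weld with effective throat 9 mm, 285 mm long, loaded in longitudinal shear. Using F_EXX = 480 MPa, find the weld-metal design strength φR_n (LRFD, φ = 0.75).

Effective throat (given) t_e = 9 mm.
A_we = 9 × 285 = 2565 mm².
F_nw = 0.6 F_EXX = 288 MPa.
φR_n = 0.75 × 288 × 2565 × 10⁻³ = 554 kN.

φR_n ≈ 554 kN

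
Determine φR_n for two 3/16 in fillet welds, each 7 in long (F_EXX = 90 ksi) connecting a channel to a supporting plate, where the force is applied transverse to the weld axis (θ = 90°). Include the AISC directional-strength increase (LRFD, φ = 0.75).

t_e = 0.707 × 0.1875 = 0.1326 in; A_we = 0.1326 × 14 = 1.856 in².
Directional factor: 1.0 + 0.5 sin^1.5(90°) = 1.5.
F_nw = 0.6 × 90 × 1.5 = 81 ksi.
φR_n = 0.75 × 81 × 1.856 = 112.7 kip.

φR_n ≈ 113 kip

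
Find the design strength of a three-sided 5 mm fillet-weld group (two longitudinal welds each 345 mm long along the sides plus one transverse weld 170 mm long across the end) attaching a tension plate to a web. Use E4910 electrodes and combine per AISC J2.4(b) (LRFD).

E49XX → F_EXX = 490 MPa.
t_e = 0.707 × 5 = 3.535 mm.
R_nwl = 0.6 × 490 × 3.535 × 690 × 10⁻³ = 717.1 kN (longitudinal, 2 welds).
R_nwt = 0.6 × 490 × 3.535 × 170 × 10⁻³ = 176.7 kN (transverse, base value).
(i) R_nwl + R_nwt = 893.8 kN; (ii) 0.85 R_nwl + 1.5 R_nwt = 874.6 kN.
R_n = max = 893.8 kN [governs: (i)]; φR_n = 670.3 kN.

φR_n ≈ 670 kN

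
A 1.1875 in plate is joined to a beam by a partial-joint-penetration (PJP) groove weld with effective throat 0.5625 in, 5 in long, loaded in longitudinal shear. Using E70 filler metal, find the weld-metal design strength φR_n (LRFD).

E70XX → F_EXX = 70 ksi.
Effective throat (given) t_e = 0.5625 in.
A_we = 0.5625 × 5 = 2.812 in².
F_nw = 0.6 F_EXX = 42 ksi.
φR_n = 0.75 × 42 × 2.812 = 88.59 kip.

φR_n ≈ 88.6 kip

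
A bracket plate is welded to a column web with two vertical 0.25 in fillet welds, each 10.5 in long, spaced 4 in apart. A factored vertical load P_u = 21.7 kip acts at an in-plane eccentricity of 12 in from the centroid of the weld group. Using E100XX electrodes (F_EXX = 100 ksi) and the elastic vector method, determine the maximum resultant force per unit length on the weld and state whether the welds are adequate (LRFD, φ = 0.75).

f_max ≈ 5.73 kip/in; adequate

Total weld length L_w = 21 in. Treat welds as unit-width lines.
Polar moment about centroid: J = 2[d³/12 + d(b/2)²] = 2[10.5³/12 + 10.5×2²] = 276.9 in³.
Direct shear f_v = P/L_w = 21.7 / 21 = 1.033 kip/in (vertical).
Torsion M = P·e = 21.7 × 12 = 260.4 kip·in.
Critical point at (x, y) = (2, 5.25) from centroid. f_tx = M·y/J = 4.936 kip/in; f_ty = M·x/J = 1.881 kip/in.
Resultant f_max = √[f_tx² + (f_v + f_ty)²] = √[4.936² + (1.033 + 1.881)²] = 5.732 kip/in.
Capacity per unit length: φr_n = 0.75 × 0.6 × 100 × (0.707 × 0.25) = 7.954 kip/in.
5.732 ≤ 7.954 → adequate.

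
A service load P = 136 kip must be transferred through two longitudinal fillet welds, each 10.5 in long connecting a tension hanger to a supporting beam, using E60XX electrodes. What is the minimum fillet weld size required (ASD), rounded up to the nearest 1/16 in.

E60XX → F_EXX = 60 ksi.
Total weld length L = 21 in.
Required throat t_e = P × Ω / (0.6 F_EXX × L) = 136 × 2.0 / (0.6 × 60 × 21) = 0.3598 in.
Required leg w = t_e / 0.707 = 0.5089 in → use 9/16 in.

w = 9/16 in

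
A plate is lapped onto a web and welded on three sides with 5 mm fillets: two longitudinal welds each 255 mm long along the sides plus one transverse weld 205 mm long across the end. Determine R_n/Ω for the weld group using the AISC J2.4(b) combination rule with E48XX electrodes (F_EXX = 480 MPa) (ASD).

R_n/Ω ≈ 377 kN

t_e = 0.707 × 5 = 3.535 mm.
R_nwl = 0.6 × 480 × 3.535 × 510 × 10⁻³ = 519.2 kN (longitudinal, 2 welds).
R_nwt = 0.6 × 480 × 3.535 × 205 × 10⁻³ = 208.7 kN (transverse, base value).
(i) R_nwl + R_nwt = 727.9 kN; (ii) 0.85 R_nwl + 1.5 R_nwt = 754.4 kN.
R_n = max = 754.4 kN [governs: (ii)]; R_n/Ω = 377.2 kN.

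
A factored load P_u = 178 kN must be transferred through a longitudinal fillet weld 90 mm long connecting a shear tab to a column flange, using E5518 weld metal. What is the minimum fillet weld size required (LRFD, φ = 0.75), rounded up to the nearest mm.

E55XX → F_EXX = 550 MPa.
Total weld length L = 90 mm.
Required throat t_e = P_u / (φ × 0.6 F_EXX × L) = 178 / (0.75 × 0.6 × 550 × 90 × 10⁻³) = 7.991 mm.
Required leg w = t_e / 0.707 = 11.3 mm → use 12 mm.

w = 12 mm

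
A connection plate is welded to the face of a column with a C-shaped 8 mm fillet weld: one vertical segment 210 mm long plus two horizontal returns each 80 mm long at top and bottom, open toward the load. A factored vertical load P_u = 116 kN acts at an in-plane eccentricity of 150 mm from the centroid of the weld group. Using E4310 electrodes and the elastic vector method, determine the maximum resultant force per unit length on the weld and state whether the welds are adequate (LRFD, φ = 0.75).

E43XX → F_EXX = 430 MPa.
Total weld length L_w = 370 mm. Treat welds as unit-width lines.
Centroid: x̄ = 2×80×40 / 370 = 17.3 mm from the vertical weld.
Polar moment about centroid: J = I_x + I_y = [210³/12 + 2×80×105²] + [210×17.3² + 2(80³/12 + 80×22.7²)] = 2766000 mm³.
Direct shear f_v = P/L_w = 116×10³ / 370 = 313.5 N/mm (vertical).
Torsion M = P·e = 116×10³ × 150 = 17400000 N·mm.
Critical point at (x, y) = (62.7, 105) from centroid. f_tx = M·y/J = 660.4 N/mm; f_ty = M·x/J = 394.4 N/mm.
Resultant f_max = √[f_tx² + (f_v + f_ty)²] = √[660.4² + (313.5 + 394.4)²] = 968.1 N/mm.
Capacity per unit length: φr_n = 0.75 × 0.6 × 430 × (0.707 × 8) = 1094 N/mm.
968.1 ≤ 1094 → adequate.

f_max ≈ 968 N/mm; adequate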